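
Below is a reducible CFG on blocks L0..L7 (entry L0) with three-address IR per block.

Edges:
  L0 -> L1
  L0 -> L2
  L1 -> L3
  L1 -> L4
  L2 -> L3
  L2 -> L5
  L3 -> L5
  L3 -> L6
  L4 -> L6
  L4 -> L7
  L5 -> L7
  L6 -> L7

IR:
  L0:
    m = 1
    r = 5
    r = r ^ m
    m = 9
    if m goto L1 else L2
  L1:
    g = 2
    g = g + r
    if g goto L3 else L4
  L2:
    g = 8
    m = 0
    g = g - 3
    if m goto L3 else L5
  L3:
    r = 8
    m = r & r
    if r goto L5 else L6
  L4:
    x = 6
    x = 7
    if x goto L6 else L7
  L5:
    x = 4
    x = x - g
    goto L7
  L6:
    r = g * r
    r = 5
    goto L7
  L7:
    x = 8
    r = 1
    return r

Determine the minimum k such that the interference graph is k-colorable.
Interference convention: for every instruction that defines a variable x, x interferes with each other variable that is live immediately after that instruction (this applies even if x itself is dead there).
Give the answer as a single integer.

Block summaries:
  L0: {m,r} / ∅
  L1: {g} / {r}
  L2: {g,m} / ∅
  L3: {m,r} / ∅
  L4: {x} / ∅
  L5: {x} / {g}
  L6: {r} / {g,r}
  L7: {r,x} / ∅

Live sets:
  live L0: ∅→{r}
  live L1: {r}→{g,r}
  live L2: ∅→{g}
  live L3: {g}→{g,r}
  live L4: {g,r}→{g,r}
  live L5: {g}→∅
  live L6: {g,r}→∅
  live L7: ∅→∅

Conflict graph:
  g↔{m,r,x}
  m↔{g,r}
  r↔{g,m,x}
  x↔{g,r}

Registers:
  clique {g,m,r} ⇒ need ≥ 3
  3-colouring: r0={g}  r1={r}  r2={m,x}
  χ = 3

Answer: 3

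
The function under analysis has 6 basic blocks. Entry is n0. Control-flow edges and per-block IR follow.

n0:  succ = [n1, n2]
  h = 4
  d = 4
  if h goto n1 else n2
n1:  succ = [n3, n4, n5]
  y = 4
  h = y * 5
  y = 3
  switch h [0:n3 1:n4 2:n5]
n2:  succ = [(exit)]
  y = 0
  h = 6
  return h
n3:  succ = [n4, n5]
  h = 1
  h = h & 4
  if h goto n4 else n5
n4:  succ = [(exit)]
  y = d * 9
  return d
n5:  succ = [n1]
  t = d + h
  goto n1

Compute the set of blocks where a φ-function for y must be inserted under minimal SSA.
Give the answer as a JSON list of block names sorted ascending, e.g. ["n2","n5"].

idom tree: n1←n0 n2←n0 n3←n1 n4←n1 n5←n1
Dom∩ at merges:
  n1: preds {n0,n5}: {n0} ∩ {n0,n1,n5} = {n0}; idom=n0
  n4: preds {n1,n3}: {n0,n1} ∩ {n0,n1,n3} = {n0,n1}; idom=n1
  n5: preds {n1,n3}: {n0,n1} ∩ {n0,n1,n3} = {n0,n1}; idom=n1

Frontier:
  n1←n0: walk · to n0
  n1←n5: walk n5→n1 to n0
  n4←n1: walk · to n1
  n4←n3: walk n3 to n1
  n5←n1: walk · to n1
  n5←n3: walk n3 to n1
  n0: DF=∅
  n1: DF={n1}
  n2: DF=∅
  n3: DF={n4,n5}
  n4: DF=∅
  n5: DF={n1}

φ for y: defs {n1,n2,n4}
  DF⁺ = {n1}

Answer: ["n1"]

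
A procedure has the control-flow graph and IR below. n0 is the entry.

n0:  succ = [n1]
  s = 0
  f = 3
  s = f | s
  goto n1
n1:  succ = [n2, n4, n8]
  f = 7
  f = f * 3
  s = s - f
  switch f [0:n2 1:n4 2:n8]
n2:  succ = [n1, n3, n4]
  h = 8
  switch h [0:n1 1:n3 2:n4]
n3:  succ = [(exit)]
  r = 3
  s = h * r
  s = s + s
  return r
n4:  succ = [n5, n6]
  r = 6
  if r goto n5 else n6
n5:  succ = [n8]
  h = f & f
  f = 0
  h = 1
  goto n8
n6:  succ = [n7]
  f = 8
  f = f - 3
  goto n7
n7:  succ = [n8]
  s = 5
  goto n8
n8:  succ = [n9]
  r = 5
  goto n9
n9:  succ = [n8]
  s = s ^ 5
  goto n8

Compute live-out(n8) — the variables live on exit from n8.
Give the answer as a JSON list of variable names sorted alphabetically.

Per-block:
  n0: def={f,s} ue=∅
  n1: def={f,s} ue={s}
  n2: def={h} ue=∅
  n3: def={r,s} ue={h}
  n4: def={r} ue=∅
  n5: def={f,h} ue={f}
  n6: def={f} ue=∅
  n7: def={s} ue=∅
  n8: def={r} ue=∅
  n9: def={s} ue={s}

Backward fixpoint:
  n0: in=∅ out={s}
  n1: in={s} out={f,s}
  n2: in={f,s} out={f,h,s}
  n3: in={h} out=∅
  n4: in={f,s} out={f,s}
  n5: in={f,s} out={s}
  n6: in=∅ out=∅
  n7: in=∅ out={s}
  n8: in={s} out={s}
  n9: in={s} out={s}

live-out(n8) = ["s"]

Answer: ["s"]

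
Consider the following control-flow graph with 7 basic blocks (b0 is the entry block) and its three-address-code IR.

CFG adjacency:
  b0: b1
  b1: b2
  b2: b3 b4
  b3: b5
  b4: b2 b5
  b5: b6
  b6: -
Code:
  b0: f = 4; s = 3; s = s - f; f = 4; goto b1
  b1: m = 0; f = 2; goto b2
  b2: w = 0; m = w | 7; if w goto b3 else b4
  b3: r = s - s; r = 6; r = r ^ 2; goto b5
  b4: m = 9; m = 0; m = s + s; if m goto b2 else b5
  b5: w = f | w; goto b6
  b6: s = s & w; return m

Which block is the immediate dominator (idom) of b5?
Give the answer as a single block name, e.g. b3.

Answer: b2

Analysis:
idom tree: b1←b0 b2←b1 b3←b2 b4←b2 b5←b2 b6←b5
Dom at joins:
  b2: preds {b1,b4}: {b0,b1} ∩ {b0,b1,b2,b4} = {b0,b1}; idom=b1
  b5: preds {b3,b4}: {b0,b1,b2,b3} ∩ {b0,b1,b2,b4} = {b0,b1,b2}; idom=b2

idom(b5) = b2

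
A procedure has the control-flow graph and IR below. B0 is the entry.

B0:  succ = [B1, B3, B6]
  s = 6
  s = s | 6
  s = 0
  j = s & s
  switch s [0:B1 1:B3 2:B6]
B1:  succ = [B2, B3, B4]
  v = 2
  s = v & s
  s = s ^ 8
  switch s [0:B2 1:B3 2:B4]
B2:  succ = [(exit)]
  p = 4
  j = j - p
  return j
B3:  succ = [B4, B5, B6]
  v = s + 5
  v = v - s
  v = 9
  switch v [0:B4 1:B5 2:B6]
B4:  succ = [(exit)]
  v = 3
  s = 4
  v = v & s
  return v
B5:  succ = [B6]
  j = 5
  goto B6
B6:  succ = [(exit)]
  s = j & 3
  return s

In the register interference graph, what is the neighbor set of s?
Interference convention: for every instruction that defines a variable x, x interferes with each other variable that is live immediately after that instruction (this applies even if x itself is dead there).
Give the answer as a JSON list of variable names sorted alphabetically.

Block summaries:
  B0: def={j,s} ue=∅
  B1: def={s,v} ue={s}
  B2: def={j,p} ue={j}
  B3: def={v} ue={s}
  B4: def={s,v} ue=∅
  B5: def={j} ue=∅
  B6: def={s} ue={j}

Live sets:
  B0: in=∅ out={j,s}
  B1: in={j,s} out={j,s}
  B2: in={j} out=∅
  B3: in={j,s} out={j}
  B4: in=∅ out=∅
  B5: in=∅ out={j}
  B6: in={j} out=∅

Interfere edges:
  j: {p,s,v}
  p: {j}
  s: {j,v}
  v: {j,s}

N(s) = ["j", "v"]

Answer: ["j", "v"]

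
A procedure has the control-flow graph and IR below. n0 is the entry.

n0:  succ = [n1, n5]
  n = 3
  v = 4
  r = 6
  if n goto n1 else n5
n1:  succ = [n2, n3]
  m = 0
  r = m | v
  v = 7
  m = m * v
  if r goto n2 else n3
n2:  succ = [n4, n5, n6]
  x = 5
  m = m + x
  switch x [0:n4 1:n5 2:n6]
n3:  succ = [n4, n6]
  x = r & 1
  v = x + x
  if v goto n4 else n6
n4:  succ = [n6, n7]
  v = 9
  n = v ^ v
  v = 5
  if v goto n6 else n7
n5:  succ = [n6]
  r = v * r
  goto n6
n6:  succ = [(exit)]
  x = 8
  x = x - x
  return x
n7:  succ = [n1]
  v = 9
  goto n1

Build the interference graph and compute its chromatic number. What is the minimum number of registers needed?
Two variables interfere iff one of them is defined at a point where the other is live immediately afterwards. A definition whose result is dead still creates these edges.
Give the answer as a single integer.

def/use:
  n0: {n,r,v} / ∅
  n1: {m,r,v} / {v}
  n2: {m,x} / {m}
  n3: {v,x} / {r}
  n4: {n,v} / ∅
  n5: {r} / {r,v}
  n6: {x} / ∅
  n7: {v} / ∅

Live sets:
  n0: in=∅ out={r,v}
  n1: in={v} out={m,r,v}
  n2: in={m,r,v} out={r,v}
  n3: in={r} out=∅
  n4: in=∅ out=∅
  n5: in={r,v} out=∅
  n6: in=∅ out=∅
  n7: in=∅ out={v}

Interference:
  m: {r,v,x}
  n: {r,v}
  r: {m,n,v,x}
  v: {m,n,r,x}
  x: {m,r,v}

Colouring:
  clique {m,r,v,x} ⇒ need ≥ 4
  4-colouring: r0={r}  r1={v}  r2={m,n}  r3={x}
  χ = 4

Answer: 4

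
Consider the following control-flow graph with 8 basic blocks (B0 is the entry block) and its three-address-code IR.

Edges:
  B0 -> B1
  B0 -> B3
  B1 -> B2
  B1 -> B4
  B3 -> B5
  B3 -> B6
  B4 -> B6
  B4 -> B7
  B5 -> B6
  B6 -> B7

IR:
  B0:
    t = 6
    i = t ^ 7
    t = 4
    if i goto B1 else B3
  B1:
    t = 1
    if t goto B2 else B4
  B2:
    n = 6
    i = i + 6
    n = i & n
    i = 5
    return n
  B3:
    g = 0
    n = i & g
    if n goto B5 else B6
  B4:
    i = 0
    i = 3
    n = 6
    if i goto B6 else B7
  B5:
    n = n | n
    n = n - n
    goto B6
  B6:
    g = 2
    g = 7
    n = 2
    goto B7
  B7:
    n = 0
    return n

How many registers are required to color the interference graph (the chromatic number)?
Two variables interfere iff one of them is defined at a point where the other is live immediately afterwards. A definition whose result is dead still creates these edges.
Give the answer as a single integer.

Per-block:
  B0: {i,t} / ∅
  B1: {t} / ∅
  B2: {i,n} / {i}
  B3: {g,n} / {i}
  B4: {i,n} / ∅
  B5: {n} / {n}
  B6: {g,n} / ∅
  B7: {n} / ∅

Live sets:
  B0: in=∅ out={i}
  B1: in={i} out={i}
  B2: in={i} out=∅
  B3: in={i} out={n}
  B4: in=∅ out=∅
  B5: in={n} out=∅
  B6: in=∅ out=∅
  B7: in=∅ out=∅

Conflict graph:
  g — {i}
  i — {g,n,t}
  n — {i}
  t — {i}

Registers:
  lower bound: {g,i} mutually conflict ⇒ χ ≥ 2
  2-colouring: c0={i}  c1={g,n,t}
  χ = 2

Answer: 2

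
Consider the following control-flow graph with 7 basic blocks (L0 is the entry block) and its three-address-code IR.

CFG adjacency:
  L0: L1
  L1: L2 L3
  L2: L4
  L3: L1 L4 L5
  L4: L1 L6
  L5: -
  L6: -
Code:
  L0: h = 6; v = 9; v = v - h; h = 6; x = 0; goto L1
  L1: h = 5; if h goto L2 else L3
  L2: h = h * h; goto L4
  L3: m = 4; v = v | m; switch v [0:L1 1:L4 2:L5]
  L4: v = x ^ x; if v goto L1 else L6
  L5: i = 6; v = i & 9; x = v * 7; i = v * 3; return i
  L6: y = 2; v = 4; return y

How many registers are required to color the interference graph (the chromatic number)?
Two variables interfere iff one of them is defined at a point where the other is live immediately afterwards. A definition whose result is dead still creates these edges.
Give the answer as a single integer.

Answer: 3

Derivation:
def/use:
  L0: {h,v,x} / ∅
  L1: {h} / ∅
  L2: {h} / {h}
  L3: {m,v} / {v}
  L4: {v} / {x}
  L5: {i,v,x} / ∅
  L6: {v,y} / ∅

Liveness:
  L0 li=∅ lo={v,x}
  L1 li={v,x} lo={h,v,x}
  L2 li={h,x} lo={x}
  L3 li={v,x} lo={v,x}
  L4 li={x} lo={v,x}
  L5 li=∅ lo=∅
  L6 li=∅ lo=∅

Interfere edges:
  h: {v,x}
  i: ∅
  m: {v,x}
  v: {h,m,x,y}
  x: {h,m,v}
  y: {v}

Chromatic number:
  clique {h,v,x} ⇒ need ≥ 3
  3-colouring: r0={i,v}  r1={x,y}  r2={h,m}
  χ = 3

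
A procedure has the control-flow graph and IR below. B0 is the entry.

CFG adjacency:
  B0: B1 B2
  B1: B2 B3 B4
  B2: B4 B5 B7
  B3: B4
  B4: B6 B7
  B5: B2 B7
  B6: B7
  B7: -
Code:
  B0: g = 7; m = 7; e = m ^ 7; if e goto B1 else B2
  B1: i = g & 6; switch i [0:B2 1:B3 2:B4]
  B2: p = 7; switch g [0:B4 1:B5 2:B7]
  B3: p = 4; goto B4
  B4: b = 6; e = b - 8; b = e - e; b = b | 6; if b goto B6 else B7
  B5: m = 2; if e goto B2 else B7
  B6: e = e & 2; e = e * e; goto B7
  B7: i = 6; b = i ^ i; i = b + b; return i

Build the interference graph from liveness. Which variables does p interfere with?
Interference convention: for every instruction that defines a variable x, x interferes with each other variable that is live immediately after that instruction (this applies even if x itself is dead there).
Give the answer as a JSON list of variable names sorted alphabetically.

Per-block:
  B0 def {e,g,m} use ∅
  B1 def {i} use {g}
  B2 def {p} use {g}
  B3 def {p} use ∅
  B4 def {b,e} use ∅
  B5 def {m} use {e}
  B6 def {e} use {e}
  B7 def {b,i} use ∅

Liveness:
  B0: in=∅ out={e,g}
  B1: in={e,g} out={e,g}
  B2: in={e,g} out={e,g}
  B3: in=∅ out=∅
  B4: in=∅ out={e}
  B5: in={e,g} out={e,g}
  B6: in={e} out=∅
  B7: in=∅ out=∅

Conflict graph:
  b: {e}
  e: {b,g,i,m,p}
  g: {e,i,m,p}
  i: {e,g}
  m: {e,g}
  p: {e,g}

N(p) = ["e", "g"]

Answer: ["e", "g"]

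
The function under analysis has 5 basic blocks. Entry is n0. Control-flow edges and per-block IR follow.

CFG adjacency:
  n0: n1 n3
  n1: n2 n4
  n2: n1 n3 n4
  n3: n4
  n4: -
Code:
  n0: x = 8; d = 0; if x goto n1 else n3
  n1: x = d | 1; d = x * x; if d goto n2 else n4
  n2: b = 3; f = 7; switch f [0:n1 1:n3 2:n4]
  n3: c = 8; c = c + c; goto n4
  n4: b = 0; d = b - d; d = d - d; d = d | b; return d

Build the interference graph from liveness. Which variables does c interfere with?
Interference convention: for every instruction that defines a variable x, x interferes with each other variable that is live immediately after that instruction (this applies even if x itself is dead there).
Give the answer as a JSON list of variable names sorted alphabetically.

Per-block:
  n0: def={d,x} ue=∅
  n1: def={d,x} ue={d}
  n2: def={b,f} ue=∅
  n3: def={c} ue=∅
  n4: def={b,d} ue={d}

Backward fixpoint:
  n0 li=∅ lo={d}
  n1 li={d} lo={d}
  n2 li={d} lo={d}
  n3 li={d} lo={d}
  n4 li={d} lo=∅

Interfere edges:
  b↔{d}
  c↔{d}
  d↔{b,c,f,x}
  f↔{d}
  x↔{d}

N(c) = ["d"]

Answer: ["d"]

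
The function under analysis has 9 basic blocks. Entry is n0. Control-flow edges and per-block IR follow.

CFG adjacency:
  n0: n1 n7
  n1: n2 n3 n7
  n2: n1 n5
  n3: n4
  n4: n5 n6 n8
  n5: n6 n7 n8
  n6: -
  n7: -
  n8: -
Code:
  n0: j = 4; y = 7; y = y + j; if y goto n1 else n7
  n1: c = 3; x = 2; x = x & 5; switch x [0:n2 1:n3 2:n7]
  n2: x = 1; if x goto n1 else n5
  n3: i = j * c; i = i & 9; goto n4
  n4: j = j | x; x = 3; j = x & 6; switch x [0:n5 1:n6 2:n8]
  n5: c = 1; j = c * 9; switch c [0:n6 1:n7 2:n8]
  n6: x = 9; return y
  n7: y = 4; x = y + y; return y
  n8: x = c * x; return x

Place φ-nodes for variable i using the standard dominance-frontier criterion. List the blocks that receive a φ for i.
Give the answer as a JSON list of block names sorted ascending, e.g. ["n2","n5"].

idom tree: n1←n0 n2←n1 n3←n1 n4←n3 n5←n1 n6←n1 n7←n0 n8←n1
Dom∩ at merges:
  n1: preds {n0,n2}: {n0} ∩ {n0,n1,n2} = {n0}; idom=n0
  n5: preds {n2,n4}: {n0,n1,n2} ∩ {n0,n1,n3,n4} = {n0,n1}; idom=n1
  n6: preds {n4,n5}: {n0,n1,n3,n4} ∩ {n0,n1,n5} = {n0,n1}; idom=n1
  n7: preds {n0,n1,n5}: {n0} ∩ {n0,n1} ∩ {n0,n1,n5} = {n0}; idom=n0
  n8: preds {n4,n5}: {n0,n1,n3,n4} ∩ {n0,n1,n5} = {n0,n1}; idom=n1

DF walk-up:
  n1←n0: walk · to n0
  n1←n2: walk n2→n1 to n0
  n5←n2: walk n2 to n1
  n5←n4: walk n4→n3 to n1
  n6←n4: walk n4→n3 to n1
  n6←n5: walk n5 to n1
  n7←n0: walk · to n0
  n7←n1: walk n1 to n0
  n7←n5: walk n5→n1 to n0
  n8←n4: walk n4→n3 to n1
  n8←n5: walk n5 to n1
  DF(n0)=∅
  DF(n1)={n1,n7}
  DF(n2)={n1,n5}
  DF(n3)={n5,n6,n8}
  DF(n4)={n5,n6,n8}
  DF(n5)={n6,n7,n8}
  DF(n6)=∅
  DF(n7)=∅
  DF(n8)=∅

φ for i: defs {n3}
  DF⁺ = {n5,n6,n7,n8}

Answer: ["n5", "n6", "n7", "n8"]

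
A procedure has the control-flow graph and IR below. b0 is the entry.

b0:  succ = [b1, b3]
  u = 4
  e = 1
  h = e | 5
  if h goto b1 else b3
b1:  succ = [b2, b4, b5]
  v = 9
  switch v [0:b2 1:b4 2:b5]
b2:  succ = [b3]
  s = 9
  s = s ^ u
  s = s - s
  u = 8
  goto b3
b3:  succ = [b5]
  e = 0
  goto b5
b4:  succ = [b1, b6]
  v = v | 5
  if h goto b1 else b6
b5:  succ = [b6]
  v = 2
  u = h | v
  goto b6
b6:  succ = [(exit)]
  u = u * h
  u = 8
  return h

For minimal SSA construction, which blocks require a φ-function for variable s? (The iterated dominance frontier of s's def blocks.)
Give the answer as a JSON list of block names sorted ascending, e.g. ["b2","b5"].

idom tree: b1←b0 b2←b1 b3←b0 b4←b1 b5←b0 b6←b0
Dom at joins:
  b1: preds {b0,b4}: {b0} ∩ {b0,b1,b4} = {b0}; idom=b0
  b3: preds {b0,b2}: {b0} ∩ {b0,b1,b2} = {b0}; idom=b0
  b5: preds {b1,b3}: {b0,b1} ∩ {b0,b3} = {b0}; idom=b0
  b6: preds {b4,b5}: {b0,b1,b4} ∩ {b0,b5} = {b0}; idom=b0

DF derivation:
  join b1 pred b0: · stop@b0
  join b1 pred b4: b4→b1 stop@b0
  join b3 pred b0: · stop@b0
  join b3 pred b2: b2→b1 stop@b0
  join b5 pred b1: b1 stop@b0
  join b5 pred b3: b3 stop@b0
  join b6 pred b4: b4→b1 stop@b0
  join b6 pred b5: b5 stop@b0
  b0: DF=∅
  b1: DF={b1,b3,b5,b6}
  b2: DF={b3}
  b3: DF={b5}
  b4: DF={b1,b6}
  b5: DF={b6}
  b6: DF=∅

φ for s: defs {b2}
  DF⁺ = {b3,b5,b6}

Answer: ["b3", "b5", "b6"]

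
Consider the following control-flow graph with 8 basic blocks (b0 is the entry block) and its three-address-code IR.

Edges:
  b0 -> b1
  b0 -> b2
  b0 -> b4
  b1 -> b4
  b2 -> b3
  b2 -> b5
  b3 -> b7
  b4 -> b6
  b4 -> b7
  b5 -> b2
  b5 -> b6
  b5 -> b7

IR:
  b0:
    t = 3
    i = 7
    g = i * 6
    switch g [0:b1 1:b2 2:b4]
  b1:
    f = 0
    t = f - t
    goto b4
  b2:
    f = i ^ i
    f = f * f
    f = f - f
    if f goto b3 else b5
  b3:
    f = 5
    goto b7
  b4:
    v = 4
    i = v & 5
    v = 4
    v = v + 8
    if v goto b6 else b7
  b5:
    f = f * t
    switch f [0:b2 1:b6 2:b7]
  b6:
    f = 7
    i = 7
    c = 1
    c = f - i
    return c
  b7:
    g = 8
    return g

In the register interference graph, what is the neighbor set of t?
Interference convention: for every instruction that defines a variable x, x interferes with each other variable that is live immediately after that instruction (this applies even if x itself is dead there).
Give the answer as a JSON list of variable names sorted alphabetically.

Answer: ["f", "g", "i"]

Derivation:
Per-block:
  b0: {g,i,t} / ∅
  b1: {f,t} / {t}
  b2: {f} / {i}
  b3: {f} / ∅
  b4: {i,v} / ∅
  b5: {f} / {f,t}
  b6: {c,f,i} / ∅
  b7: {g} / ∅

Live sets:
  b0: in=∅ out={i,t}
  b1: in={t} out=∅
  b2: in={i,t} out={f,i,t}
  b3: in=∅ out=∅
  b4: in=∅ out=∅
  b5: in={f,i,t} out={i,t}
  b6: in=∅ out=∅
  b7: in=∅ out=∅

Conflict graph:
  c↔{f,i}
  f↔{c,i,t}
  g↔{i,t}
  i↔{c,f,g,t}
  t↔{f,g,i}
  v↔∅

N(t) = ["f", "g", "i"]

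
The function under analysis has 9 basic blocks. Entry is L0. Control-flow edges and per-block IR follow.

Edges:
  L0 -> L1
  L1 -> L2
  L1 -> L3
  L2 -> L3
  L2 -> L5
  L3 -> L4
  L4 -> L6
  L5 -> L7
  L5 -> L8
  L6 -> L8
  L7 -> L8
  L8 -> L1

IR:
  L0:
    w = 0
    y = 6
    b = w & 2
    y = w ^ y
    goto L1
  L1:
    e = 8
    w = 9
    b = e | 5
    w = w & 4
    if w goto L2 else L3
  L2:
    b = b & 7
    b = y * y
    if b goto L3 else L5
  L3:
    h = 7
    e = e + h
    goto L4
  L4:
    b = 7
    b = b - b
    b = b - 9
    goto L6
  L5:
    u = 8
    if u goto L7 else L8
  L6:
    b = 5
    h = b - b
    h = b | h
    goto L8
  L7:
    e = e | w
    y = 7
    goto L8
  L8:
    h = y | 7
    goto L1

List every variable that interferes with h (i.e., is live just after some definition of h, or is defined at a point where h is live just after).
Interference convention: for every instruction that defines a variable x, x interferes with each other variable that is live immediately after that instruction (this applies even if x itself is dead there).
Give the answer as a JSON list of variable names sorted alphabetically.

Answer: ["b", "e", "y"]

Analysis:
def/use:
  L0: def={b,w,y} ue=∅
  L1: def={b,e,w} ue=∅
  L2: def={b} ue={b,y}
  L3: def={e,h} ue={e}
  L4: def={b} ue=∅
  L5: def={u} ue=∅
  L6: def={b,h} ue=∅
  L7: def={e,y} ue={e,w}
  L8: def={h} ue={y}

Backward fixpoint:
  live L0: ∅→{y}
  live L1: {y}→{b,e,w,y}
  live L2: {b,e,w,y}→{e,w,y}
  live L3: {e,y}→{y}
  live L4: {y}→{y}
  live L5: {e,w,y}→{e,w,y}
  live L6: {y}→{y}
  live L7: {e,w}→{y}
  live L8: {y}→{y}

Interference:
  b — {e,h,w,y}
  e — {b,h,u,w,y}
  h — {b,e,y}
  u — {e,w,y}
  w — {b,e,u,y}
  y — {b,e,h,u,w}

N(h) = ["b", "e", "y"]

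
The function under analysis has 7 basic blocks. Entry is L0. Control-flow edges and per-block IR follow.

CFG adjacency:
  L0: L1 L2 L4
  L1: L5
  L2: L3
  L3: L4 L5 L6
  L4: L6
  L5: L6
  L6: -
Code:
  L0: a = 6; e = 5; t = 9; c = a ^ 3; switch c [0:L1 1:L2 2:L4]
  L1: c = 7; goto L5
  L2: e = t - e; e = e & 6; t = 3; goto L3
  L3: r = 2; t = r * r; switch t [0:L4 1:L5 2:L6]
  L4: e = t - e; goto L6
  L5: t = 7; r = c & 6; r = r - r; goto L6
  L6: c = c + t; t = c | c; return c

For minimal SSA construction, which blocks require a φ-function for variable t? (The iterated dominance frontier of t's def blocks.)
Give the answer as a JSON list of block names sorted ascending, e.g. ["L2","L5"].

Answer: ["L4", "L5", "L6"]

Analysis:
idom tree: L1←L0 L2←L0 L3←L2 L4←L0 L5←L0 L6←L0
Dom∩ at merges:
  L4: preds {L0,L3}: {L0} ∩ {L0,L2,L3} = {L0}; idom=L0
  L5: preds {L1,L3}: {L0,L1} ∩ {L0,L2,L3} = {L0}; idom=L0
  L6: preds {L3,L4,L5}: {L0,L2,L3} ∩ {L0,L4} ∩ {L0,L5} = {L0}; idom=L0

DF walk-up:
  join L4 pred L0: · stop@L0
  join L4 pred L3: L3→L2 stop@L0
  join L5 pred L1: L1 stop@L0
  join L5 pred L3: L3→L2 stop@L0
  join L6 pred L3: L3→L2 stop@L0
  join L6 pred L4: L4 stop@L0
  join L6 pred L5: L5 stop@L0
  L0 → ∅
  L1 → {L5}
  L2 → {L4,L5,L6}
  L3 → {L4,L5,L6}
  L4 → {L6}
  L5 → {L6}
  L6 → ∅

φ for t: defs {L0,L2,L3,L5,L6}
  DF⁺ = {L4,L5,L6}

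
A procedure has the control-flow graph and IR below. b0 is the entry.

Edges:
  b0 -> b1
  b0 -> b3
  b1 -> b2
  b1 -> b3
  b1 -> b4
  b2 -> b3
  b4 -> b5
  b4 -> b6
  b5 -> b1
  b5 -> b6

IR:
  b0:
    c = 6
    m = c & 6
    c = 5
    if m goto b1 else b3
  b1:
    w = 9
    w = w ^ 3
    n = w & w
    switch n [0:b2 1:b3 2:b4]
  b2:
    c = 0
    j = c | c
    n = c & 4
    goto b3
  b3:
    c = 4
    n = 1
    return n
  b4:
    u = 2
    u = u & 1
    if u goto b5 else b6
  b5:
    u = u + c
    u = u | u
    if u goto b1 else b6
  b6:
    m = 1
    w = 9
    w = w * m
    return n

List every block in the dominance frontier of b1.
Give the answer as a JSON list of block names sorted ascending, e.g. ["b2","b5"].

Answer: ["b1", "b3"]

Working:
idom tree: b1←b0 b2←b1 b3←b0 b4←b1 b5←b4 b6←b4
Dom at joins:
  b1: preds {b0,b5}: {b0} ∩ {b0,b1,b4,b5} = {b0}; idom=b0
  b3: preds {b0,b1,b2}: {b0} ∩ {b0,b1} ∩ {b0,b1,b2} = {b0}; idom=b0
  b6: preds {b4,b5}: {b0,b1,b4} ∩ {b0,b1,b4,b5} = {b0,b1,b4}; idom=b4

DF derivation:
  b1←b0: walk · to b0
  b1←b5: walk b5→b4→b1 to b0
  b3←b0: walk · to b0
  b3←b1: walk b1 to b0
  b3←b2: walk b2→b1 to b0
  b6←b4: walk · to b4
  b6←b5: walk b5 to b4
  b0: DF=∅
  b1: DF={b1,b3}
  b2: DF={b3}
  b3: DF=∅
  b4: DF={b1}
  b5: DF={b1,b6}
  b6: DF=∅

DF(b1) = ["b1", "b3"]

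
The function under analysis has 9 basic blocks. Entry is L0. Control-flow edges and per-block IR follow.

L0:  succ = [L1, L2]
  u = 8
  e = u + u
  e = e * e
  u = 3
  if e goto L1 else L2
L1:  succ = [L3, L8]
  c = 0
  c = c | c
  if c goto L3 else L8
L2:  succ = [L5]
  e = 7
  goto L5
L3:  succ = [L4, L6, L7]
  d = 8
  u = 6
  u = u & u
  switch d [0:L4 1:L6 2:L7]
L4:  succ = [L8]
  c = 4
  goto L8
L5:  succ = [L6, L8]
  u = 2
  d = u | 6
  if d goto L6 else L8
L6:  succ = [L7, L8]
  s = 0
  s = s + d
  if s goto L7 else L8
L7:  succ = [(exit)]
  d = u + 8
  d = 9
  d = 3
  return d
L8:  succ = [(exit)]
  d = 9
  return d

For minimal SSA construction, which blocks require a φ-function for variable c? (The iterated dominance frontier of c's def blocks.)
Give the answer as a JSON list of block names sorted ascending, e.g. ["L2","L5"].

idom tree: L1←L0 L2←L0 L3←L1 L4←L3 L5←L2 L6←L0 L7←L0 L8←L0
Dom at joins:
  L6: preds {L3,L5}: {L0,L1,L3} ∩ {L0,L2,L5} = {L0}; idom=L0
  L7: preds {L3,L6}: {L0,L1,L3} ∩ {L0,L6} = {L0}; idom=L0
  L8: preds {L1,L4,L5,L6}: {L0,L1} ∩ {L0,L1,L3,L4} ∩ {L0,L2,L5} ∩ {L0,L6} = {L0}; idom=L0

DF walk-up:
  join L6 pred L3: L3→L1 stop@L0
  join L6 pred L5: L5→L2 stop@L0
  join L7 pred L3: L3→L1 stop@L0
  join L7 pred L6: L6 stop@L0
  join L8 pred L1: L1 stop@L0
  join L8 pred L4: L4→L3→L1 stop@L0
  join L8 pred L5: L5→L2 stop@L0
  join L8 pred L6: L6 stop@L0
  L0: DF=∅
  L1: DF={L6,L7,L8}
  L2: DF={L6,L8}
  L3: DF={L6,L7,L8}
  L4: DF={L8}
  L5: DF={L6,L8}
  L6: DF={L7,L8}
  L7: DF=∅
  L8: DF=∅

φ for c: defs {L1,L4}
  DF⁺ = {L6,L7,L8}

Answer: ["L6", "L7", "L8"]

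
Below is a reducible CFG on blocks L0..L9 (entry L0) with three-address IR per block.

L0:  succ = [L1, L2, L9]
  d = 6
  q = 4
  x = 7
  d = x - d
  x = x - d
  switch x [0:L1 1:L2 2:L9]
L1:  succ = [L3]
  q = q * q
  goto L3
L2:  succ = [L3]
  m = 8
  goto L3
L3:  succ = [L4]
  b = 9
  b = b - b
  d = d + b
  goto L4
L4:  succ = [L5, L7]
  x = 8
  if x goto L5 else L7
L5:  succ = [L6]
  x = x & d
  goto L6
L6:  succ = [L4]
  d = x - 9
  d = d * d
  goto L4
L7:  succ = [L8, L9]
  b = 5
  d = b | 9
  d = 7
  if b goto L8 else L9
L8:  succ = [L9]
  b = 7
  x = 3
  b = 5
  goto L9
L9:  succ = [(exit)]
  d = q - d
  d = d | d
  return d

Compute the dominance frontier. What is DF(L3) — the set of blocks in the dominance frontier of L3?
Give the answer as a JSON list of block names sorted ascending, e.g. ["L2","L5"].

Answer: ["L9"]

Working:
idom tree: L1←L0 L2←L0 L3←L0 L4←L3 L5←L4 L6←L5 L7←L4 L8←L7 L9←L0
Dom at joins:
  L3: preds {L1,L2}: {L0,L1} ∩ {L0,L2} = {L0}; idom=L0
  L4: preds {L3,L6}: {L0,L3} ∩ {L0,L3,L4,L5,L6} = {L0,L3}; idom=L3
  L9: preds {L0,L7,L8}: {L0} ∩ {L0,L3,L4,L7} ∩ {L0,L3,L4,L7,L8} = {L0}; idom=L0

DF derivation:
  L3←L1: walk L1 to L0
  L3←L2: walk L2 to L0
  L4←L3: walk · to L3
  L4←L6: walk L6→L5→L4 to L3
  L9←L0: walk · to L0
  L9←L7: walk L7→L4→L3 to L0
  L9←L8: walk L8→L7→L4→L3 to L0
  L0: DF=∅
  L1: DF={L3}
  L2: DF={L3}
  L3: DF={L9}
  L4: DF={L4,L9}
  L5: DF={L4}
  L6: DF={L4}
  L7: DF={L9}
  L8: DF={L9}
  L9: DF=∅

DF(L3) = ["L9"]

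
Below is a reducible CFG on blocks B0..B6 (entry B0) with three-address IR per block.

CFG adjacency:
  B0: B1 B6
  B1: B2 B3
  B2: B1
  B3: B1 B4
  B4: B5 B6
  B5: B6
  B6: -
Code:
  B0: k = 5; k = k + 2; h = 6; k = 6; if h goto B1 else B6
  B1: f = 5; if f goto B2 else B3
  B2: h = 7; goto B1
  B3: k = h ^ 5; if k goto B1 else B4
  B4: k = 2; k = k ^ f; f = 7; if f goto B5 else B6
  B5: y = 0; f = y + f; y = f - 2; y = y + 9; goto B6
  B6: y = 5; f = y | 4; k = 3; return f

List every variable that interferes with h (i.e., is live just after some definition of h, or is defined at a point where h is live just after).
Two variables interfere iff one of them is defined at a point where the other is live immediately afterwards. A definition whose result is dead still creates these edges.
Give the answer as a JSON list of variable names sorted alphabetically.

Answer: ["f", "k"]

Analysis:
Block summaries:
  B0: {h,k} / ∅
  B1: {f} / ∅
  B2: {h} / ∅
  B3: {k} / {h}
  B4: {f,k} / {f}
  B5: {f,y} / {f}
  B6: {f,k,y} / ∅

Live sets:
  B0 li=∅ lo={h}
  B1 li={h} lo={f,h}
  B2 li=∅ lo={h}
  B3 li={f,h} lo={f,h}
  B4 li={f} lo={f}
  B5 li={f} lo=∅
  B6 li=∅ lo=∅

Interfere edges:
  f↔{h,k,y}
  h↔{f,k}
  k↔{f,h}
  y↔{f}

N(h) = ["f", "k"]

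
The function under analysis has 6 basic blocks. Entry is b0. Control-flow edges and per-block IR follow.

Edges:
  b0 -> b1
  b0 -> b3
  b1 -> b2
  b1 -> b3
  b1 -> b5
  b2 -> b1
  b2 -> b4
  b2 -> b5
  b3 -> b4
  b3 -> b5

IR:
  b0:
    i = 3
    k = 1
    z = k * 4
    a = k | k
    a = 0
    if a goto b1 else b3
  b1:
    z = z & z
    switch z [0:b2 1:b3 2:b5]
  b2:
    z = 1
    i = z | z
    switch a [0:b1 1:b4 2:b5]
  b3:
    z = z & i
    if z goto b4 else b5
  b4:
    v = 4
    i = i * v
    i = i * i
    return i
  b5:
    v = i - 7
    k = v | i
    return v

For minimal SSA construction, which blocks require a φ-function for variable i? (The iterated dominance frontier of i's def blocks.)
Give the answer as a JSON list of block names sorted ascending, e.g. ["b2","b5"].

idom tree: b1←b0 b2←b1 b3←b0 b4←b0 b5←b0
Dom∩ at merges:
  b1: preds {b0,b2}: {b0} ∩ {b0,b1,b2} = {b0}; idom=b0
  b3: preds {b0,b1}: {b0} ∩ {b0,b1} = {b0}; idom=b0
  b4: preds {b2,b3}: {b0,b1,b2} ∩ {b0,b3} = {b0}; idom=b0
  b5: preds {b1,b2,b3}: {b0,b1} ∩ {b0,b1,b2} ∩ {b0,b3} = {b0}; idom=b0

Frontier:
  join b1 pred b0: · stop@b0
  join b1 pred b2: b2→b1 stop@b0
  join b3 pred b0: · stop@b0
  join b3 pred b1: b1 stop@b0
  join b4 pred b2: b2→b1 stop@b0
  join b4 pred b3: b3 stop@b0
  join b5 pred b1: b1 stop@b0
  join b5 pred b2: b2→b1 stop@b0
  join b5 pred b3: b3 stop@b0
  DF(b0)=∅
  DF(b1)={b1,b3,b4,b5}
  DF(b2)={b1,b4,b5}
  DF(b3)={b4,b5}
  DF(b4)=∅
  DF(b5)=∅

φ for i: defs {b0,b2,b4}
  DF⁺ = {b1,b3,b4,b5}

Answer: ["b1", "b3", "b4", "b5"]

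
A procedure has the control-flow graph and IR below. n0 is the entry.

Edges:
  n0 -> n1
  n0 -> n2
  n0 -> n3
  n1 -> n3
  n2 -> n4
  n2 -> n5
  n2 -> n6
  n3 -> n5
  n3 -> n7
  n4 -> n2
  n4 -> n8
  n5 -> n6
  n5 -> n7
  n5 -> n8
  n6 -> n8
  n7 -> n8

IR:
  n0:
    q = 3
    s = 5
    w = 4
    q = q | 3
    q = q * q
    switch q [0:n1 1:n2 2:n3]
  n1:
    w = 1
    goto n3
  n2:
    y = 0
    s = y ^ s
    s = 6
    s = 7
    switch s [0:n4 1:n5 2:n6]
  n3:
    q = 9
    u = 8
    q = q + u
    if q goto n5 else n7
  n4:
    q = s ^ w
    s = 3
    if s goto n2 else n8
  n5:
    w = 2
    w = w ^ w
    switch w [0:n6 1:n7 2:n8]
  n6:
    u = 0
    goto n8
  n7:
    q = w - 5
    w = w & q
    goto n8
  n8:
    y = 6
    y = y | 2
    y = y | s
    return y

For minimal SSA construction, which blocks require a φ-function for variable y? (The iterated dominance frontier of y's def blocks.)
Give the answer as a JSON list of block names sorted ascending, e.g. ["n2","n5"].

Answer: ["n2", "n5", "n6", "n7", "n8"]

Working:
idom tree: n1←n0 n2←n0 n3←n0 n4←n2 n5←n0 n6←n0 n7←n0 n8←n0
Join-block Dom:
  n2: preds {n0,n4}: {n0} ∩ {n0,n2,n4} = {n0}; idom=n0
  n3: preds {n0,n1}: {n0} ∩ {n0,n1} = {n0}; idom=n0
  n5: preds {n2,n3}: {n0,n2} ∩ {n0,n3} = {n0}; idom=n0
  n6: preds {n2,n5}: {n0,n2} ∩ {n0,n5} = {n0}; idom=n0
  n7: preds {n3,n5}: {n0,n3} ∩ {n0,n5} = {n0}; idom=n0
  n8: preds {n4,n5,n6,n7}: {n0,n2,n4} ∩ {n0,n5} ∩ {n0,n6} ∩ {n0,n7} = {n0}; idom=n0

Frontier:
  join n2 pred n0: · stop@n0
  join n2 pred n4: n4→n2 stop@n0
  join n3 pred n0: · stop@n0
  join n3 pred n1: n1 stop@n0
  join n5 pred n2: n2 stop@n0
  join n5 pred n3: n3 stop@n0
  join n6 pred n2: n2 stop@n0
  join n6 pred n5: n5 stop@n0
  join n7 pred n3: n3 stop@n0
  join n7 pred n5: n5 stop@n0
  join n8 pred n4: n4→n2 stop@n0
  join n8 pred n5: n5 stop@n0
  join n8 pred n6: n6 stop@n0
  join n8 pred n7: n7 stop@n0
  n0 → ∅
  n1 → {n3}
  n2 → {n2,n5,n6,n8}
  n3 → {n5,n7}
  n4 → {n2,n8}
  n5 → {n6,n7,n8}
  n6 → {n8}
  n7 → {n8}
  n8 → ∅

φ for y: defs {n2,n8}
  DF⁺ = {n2,n5,n6,n7,n8}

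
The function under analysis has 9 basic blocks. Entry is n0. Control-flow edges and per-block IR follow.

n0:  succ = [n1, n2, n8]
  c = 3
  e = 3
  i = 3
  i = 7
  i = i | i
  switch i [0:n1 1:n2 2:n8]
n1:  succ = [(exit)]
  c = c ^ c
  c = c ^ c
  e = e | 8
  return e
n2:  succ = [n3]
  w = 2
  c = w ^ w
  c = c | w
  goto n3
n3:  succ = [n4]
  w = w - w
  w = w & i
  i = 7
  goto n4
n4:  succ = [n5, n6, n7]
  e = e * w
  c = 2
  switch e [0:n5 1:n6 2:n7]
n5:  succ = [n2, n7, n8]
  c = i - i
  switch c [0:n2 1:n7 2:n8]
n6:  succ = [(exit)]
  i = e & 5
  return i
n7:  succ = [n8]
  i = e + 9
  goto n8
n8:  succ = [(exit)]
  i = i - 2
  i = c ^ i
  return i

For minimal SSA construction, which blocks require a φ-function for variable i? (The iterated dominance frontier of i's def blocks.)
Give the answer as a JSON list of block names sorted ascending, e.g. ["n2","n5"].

idom tree: n1←n0 n2←n0 n3←n2 n4←n3 n5←n4 n6←n4 n7←n4 n8←n0
Dom at joins:
  n2: preds {n0,n5}: {n0} ∩ {n0,n2,n3,n4,n5} = {n0}; idom=n0
  n7: preds {n4,n5}: {n0,n2,n3,n4} ∩ {n0,n2,n3,n4,n5} = {n0,n2,n3,n4}; idom=n4
  n8: preds {n0,n5,n7}: {n0} ∩ {n0,n2,n3,n4,n5} ∩ {n0,n2,n3,n4,n7} = {n0}; idom=n0

DF walk-up:
  join n2 pred n0: · stop@n0
  join n2 pred n5: n5→n4→n3→n2 stop@n0
  join n7 pred n4: · stop@n4
  join n7 pred n5: n5 stop@n4
  join n8 pred n0: · stop@n0
  join n8 pred n5: n5→n4→n3→n2 stop@n0
  join n8 pred n7: n7→n4→n3→n2 stop@n0
  DF(n0)=∅
  DF(n1)=∅
  DF(n2)={n2,n8}
  DF(n3)={n2,n8}
  DF(n4)={n2,n8}
  DF(n5)={n2,n7,n8}
  DF(n6)=∅
  DF(n7)={n8}
  DF(n8)=∅

φ for i: defs {n0,n3,n6,n7,n8}
  DF⁺ = {n2,n8}

Answer: ["n2", "n8"]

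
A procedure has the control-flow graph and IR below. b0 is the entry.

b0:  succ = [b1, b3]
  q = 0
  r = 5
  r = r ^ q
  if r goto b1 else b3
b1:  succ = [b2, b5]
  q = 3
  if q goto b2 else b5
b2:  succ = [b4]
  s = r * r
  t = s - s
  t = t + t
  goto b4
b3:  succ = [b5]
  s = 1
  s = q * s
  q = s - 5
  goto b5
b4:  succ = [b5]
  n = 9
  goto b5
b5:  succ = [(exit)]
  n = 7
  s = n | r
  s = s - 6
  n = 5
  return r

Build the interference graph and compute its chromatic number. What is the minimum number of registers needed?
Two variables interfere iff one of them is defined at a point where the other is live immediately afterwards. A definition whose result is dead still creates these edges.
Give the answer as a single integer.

Block summaries:
  b0: def={q,r} ue=∅
  b1: def={q} ue=∅
  b2: def={s,t} ue={r}
  b3: def={q,s} ue={q}
  b4: def={n} ue=∅
  b5: def={n,s} ue={r}

Live sets:
  b0 li=∅ lo={q,r}
  b1 li={r} lo={r}
  b2 li={r} lo={r}
  b3 li={q,r} lo={r}
  b4 li={r} lo={r}
  b5 li={r} lo=∅

Interfere edges:
  n↔{r}
  q↔{r,s}
  r↔{n,q,s,t}
  s↔{q,r}
  t↔{r}

Registers:
  clique {q,r,s} ⇒ need ≥ 3
  3-colouring: R0={r}  R1={n,q,t}  R2={s}
  χ = 3

Answer: 3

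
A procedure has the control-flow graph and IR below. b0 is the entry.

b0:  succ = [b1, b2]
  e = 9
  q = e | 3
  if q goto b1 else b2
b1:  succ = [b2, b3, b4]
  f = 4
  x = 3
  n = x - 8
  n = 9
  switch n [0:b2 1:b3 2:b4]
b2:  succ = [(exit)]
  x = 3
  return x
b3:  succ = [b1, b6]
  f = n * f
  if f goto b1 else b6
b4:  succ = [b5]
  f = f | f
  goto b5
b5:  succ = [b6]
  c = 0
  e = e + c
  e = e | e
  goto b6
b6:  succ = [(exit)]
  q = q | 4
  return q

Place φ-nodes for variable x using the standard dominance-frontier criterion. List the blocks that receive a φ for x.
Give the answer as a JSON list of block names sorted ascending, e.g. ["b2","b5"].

Answer: ["b1", "b2"]

Analysis:
idom tree: b1←b0 b2←b0 b3←b1 b4←b1 b5←b4 b6←b1
Dom at joins:
  b1: preds {b0,b3}: {b0} ∩ {b0,b1,b3} = {b0}; idom=b0
  b2: preds {b0,b1}: {b0} ∩ {b0,b1} = {b0}; idom=b0
  b6: preds {b3,b5}: {b0,b1,b3} ∩ {b0,b1,b4,b5} = {b0,b1}; idom=b1

DF derivation:
  join b1 pred b0: · stop@b0
  join b1 pred b3: b3→b1 stop@b0
  join b2 pred b0: · stop@b0
  join b2 pred b1: b1 stop@b0
  join b6 pred b3: b3 stop@b1
  join b6 pred b5: b5→b4 stop@b1
  b0 → ∅
  b1 → {b1,b2}
  b2 → ∅
  b3 → {b1,b6}
  b4 → {b6}
  b5 → {b6}
  b6 → ∅

φ for x: defs {b1,b2}
  DF⁺ = {b1,b2}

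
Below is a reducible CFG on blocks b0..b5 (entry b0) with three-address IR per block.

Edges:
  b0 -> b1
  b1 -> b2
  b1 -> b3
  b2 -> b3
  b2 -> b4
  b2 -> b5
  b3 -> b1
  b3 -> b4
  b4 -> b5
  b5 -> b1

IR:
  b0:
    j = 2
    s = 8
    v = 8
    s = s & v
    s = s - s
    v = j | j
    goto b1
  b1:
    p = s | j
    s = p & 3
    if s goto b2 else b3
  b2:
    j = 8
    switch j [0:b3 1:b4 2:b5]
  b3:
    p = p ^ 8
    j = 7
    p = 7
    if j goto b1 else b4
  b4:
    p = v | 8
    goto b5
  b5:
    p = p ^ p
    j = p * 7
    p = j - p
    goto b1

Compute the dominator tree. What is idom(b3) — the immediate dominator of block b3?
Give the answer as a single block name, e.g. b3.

idom tree: b1←b0 b2←b1 b3←b1 b4←b1 b5←b1
Dom∩ at merges:
  b1: preds {b0,b3,b5}: {b0} ∩ {b0,b1,b3} ∩ {b0,b1,b5} = {b0}; idom=b0
  b3: preds {b1,b2}: {b0,b1} ∩ {b0,b1,b2} = {b0,b1}; idom=b1
  b4: preds {b2,b3}: {b0,b1,b2} ∩ {b0,b1,b3} = {b0,b1}; idom=b1
  b5: preds {b2,b4}: {b0,b1,b2} ∩ {b0,b1,b4} = {b0,b1}; idom=b1

idom(b3) = b1

Answer: b1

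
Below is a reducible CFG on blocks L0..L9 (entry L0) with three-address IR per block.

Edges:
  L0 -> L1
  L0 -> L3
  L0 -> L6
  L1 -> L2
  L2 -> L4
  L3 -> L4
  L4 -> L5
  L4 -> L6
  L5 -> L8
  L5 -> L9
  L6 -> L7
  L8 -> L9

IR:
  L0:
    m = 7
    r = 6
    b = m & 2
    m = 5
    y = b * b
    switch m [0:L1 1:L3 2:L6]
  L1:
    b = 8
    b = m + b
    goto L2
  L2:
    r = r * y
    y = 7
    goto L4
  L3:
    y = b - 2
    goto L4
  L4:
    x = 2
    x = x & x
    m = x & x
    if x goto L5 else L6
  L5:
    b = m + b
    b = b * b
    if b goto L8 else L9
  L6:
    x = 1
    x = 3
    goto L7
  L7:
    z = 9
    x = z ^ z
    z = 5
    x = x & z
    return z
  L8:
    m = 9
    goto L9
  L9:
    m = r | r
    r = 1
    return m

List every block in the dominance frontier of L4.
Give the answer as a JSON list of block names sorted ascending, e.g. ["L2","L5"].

idom tree: L1←L0 L2←L1 L3←L0 L4←L0 L5←L4 L6←L0 L7←L6 L8←L5 L9←L5
Dom at joins:
  L4: preds {L2,L3}: {L0,L1,L2} ∩ {L0,L3} = {L0}; idom=L0
  L6: preds {L0,L4}: {L0} ∩ {L0,L4} = {L0}; idom=L0
  L9: preds {L5,L8}: {L0,L4,L5} ∩ {L0,L4,L5,L8} = {L0,L4,L5}; idom=L5

Frontier:
  L4←L2: walk L2→L1 to L0
  L4←L3: walk L3 to L0
  L6←L0: walk · to L0
  L6←L4: walk L4 to L0
  L9←L5: walk · to L5
  L9←L8: walk L8 to L5
  DF(L0)=∅
  DF(L1)={L4}
  DF(L2)={L4}
  DF(L3)={L4}
  DF(L4)={L6}
  DF(L5)=∅
  DF(L6)=∅
  DF(L7)=∅
  DF(L8)={L9}
  DF(L9)=∅

DF(L4) = ["L6"]

Answer: ["L6"]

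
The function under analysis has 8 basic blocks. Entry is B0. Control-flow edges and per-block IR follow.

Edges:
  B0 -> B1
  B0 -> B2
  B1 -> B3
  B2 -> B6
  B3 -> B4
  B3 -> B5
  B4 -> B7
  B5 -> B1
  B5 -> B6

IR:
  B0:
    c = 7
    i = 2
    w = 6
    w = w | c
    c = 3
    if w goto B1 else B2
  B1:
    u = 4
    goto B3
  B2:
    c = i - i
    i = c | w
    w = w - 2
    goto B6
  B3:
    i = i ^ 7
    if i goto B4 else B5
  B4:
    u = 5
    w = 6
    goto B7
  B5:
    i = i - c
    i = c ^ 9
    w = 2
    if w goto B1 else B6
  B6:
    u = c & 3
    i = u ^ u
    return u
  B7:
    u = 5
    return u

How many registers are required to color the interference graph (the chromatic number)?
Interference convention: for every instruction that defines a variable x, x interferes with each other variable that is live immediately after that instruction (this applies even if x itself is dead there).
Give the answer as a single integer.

Answer: 3

Working:
Per-block:
  B0 def {c,i,w} use ∅
  B1 def {u} use ∅
  B2 def {c,i,w} use {i,w}
  B3 def {i} use {i}
  B4 def {u,w} use ∅
  B5 def {i,w} use {c,i}
  B6 def {i,u} use {c}
  B7 def {u} use ∅

Live sets:
  B0: in=∅ out={c,i,w}
  B1: in={c,i} out={c,i}
  B2: in={i,w} out={c}
  B3: in={c,i} out={c,i}
  B4: in=∅ out=∅
  B5: in={c,i} out={c,i}
  B6: in={c} out=∅
  B7: in=∅ out=∅

Interference:
  c↔{i,u,w}
  i↔{c,u,w}
  u↔{c,i}
  w↔{c,i}

Registers:
  lower bound: {c,i,u} mutually conflict ⇒ χ ≥ 3
  3-colouring: c0={c}  c1={i}  c2={u,w}
  χ = 3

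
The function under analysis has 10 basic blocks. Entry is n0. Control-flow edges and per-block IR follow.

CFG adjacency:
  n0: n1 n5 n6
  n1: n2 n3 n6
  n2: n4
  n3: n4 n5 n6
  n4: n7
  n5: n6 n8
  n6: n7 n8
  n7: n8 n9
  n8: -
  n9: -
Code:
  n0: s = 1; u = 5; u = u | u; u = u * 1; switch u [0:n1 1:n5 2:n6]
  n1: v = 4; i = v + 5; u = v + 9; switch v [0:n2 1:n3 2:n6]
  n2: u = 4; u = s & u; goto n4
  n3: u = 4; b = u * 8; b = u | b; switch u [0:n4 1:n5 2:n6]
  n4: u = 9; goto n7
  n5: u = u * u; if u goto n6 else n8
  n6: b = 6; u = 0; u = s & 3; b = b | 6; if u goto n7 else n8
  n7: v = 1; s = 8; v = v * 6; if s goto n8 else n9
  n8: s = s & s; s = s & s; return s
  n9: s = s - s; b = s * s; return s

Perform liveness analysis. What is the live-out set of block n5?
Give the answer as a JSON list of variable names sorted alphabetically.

Answer: ["s"]

Working:
Per-block:
  n0: def={s,u} ue=∅
  n1: def={i,u,v} ue=∅
  n2: def={u} ue={s}
  n3: def={b,u} ue=∅
  n4: def={u} ue=∅
  n5: def={u} ue={u}
  n6: def={b,u} ue={s}
  n7: def={s,v} ue=∅
  n8: def={s} ue={s}
  n9: def={b,s} ue={s}

Backward fixpoint:
  n0 li=∅ lo={s,u}
  n1 li={s} lo={s}
  n2 li={s} lo=∅
  n3 li={s} lo={s,u}
  n4 li=∅ lo=∅
  n5 li={s,u} lo={s}
  n6 li={s} lo={s}
  n7 li=∅ lo={s}
  n8 li={s} lo=∅
  n9 li={s} lo=∅

live-out(n5) = ["s"]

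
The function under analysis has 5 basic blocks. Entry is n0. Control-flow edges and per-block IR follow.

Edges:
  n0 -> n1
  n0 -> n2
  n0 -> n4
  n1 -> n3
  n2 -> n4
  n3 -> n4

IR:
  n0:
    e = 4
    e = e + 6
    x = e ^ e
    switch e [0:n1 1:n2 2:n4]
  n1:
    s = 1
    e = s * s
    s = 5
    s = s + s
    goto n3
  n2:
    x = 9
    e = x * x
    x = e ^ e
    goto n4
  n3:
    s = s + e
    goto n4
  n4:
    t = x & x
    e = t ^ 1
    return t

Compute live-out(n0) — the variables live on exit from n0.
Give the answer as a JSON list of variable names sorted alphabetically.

Answer: ["x"]

Analysis:
def/use:
  n0 def {e,x} use ∅
  n1 def {e,s} use ∅
  n2 def {e,x} use ∅
  n3 def {s} use {e,s}
  n4 def {e,t} use {x}

Liveness:
  live n0: ∅→{x}
  live n1: {x}→{e,s,x}
  live n2: ∅→{x}
  live n3: {e,s,x}→{x}
  live n4: {x}→∅

live-out(n0) = ["x"]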